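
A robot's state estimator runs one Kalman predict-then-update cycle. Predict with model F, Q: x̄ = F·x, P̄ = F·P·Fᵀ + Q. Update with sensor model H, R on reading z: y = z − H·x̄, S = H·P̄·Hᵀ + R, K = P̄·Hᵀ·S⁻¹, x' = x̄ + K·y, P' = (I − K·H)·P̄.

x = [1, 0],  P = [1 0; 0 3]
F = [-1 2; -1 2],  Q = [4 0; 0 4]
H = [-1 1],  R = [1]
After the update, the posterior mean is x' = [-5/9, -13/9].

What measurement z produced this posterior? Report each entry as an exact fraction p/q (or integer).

z = [-1]

x̄ = F·x = [-1, -1]
P̄ = F·P·Fᵀ + Q = [17 13; 13 17]
S = H·P̄·Hᵀ + R = [9]
K = P̄·Hᵀ·S⁻¹ = [-4/9; 4/9]
x' − x̄ = [4/9, -4/9] = K·y
y = (KᵀK)⁻¹·Kᵀ·(x' − x̄) = [-1]
z = y + H·x̄ = [-1] + [0] = [-1]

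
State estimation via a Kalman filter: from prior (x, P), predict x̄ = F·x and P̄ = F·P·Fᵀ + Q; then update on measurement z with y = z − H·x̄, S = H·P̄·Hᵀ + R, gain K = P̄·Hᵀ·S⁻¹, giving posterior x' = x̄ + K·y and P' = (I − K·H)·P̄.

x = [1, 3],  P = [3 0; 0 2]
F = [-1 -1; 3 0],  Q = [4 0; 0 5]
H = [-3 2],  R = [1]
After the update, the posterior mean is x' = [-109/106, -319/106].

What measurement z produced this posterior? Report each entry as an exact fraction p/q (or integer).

x̄ = F·x = [-4, 3]
P̄ = F·P·Fᵀ + Q = [9 -9; -9 32]
S = H·P̄·Hᵀ + R = [318]
K = P̄·Hᵀ·S⁻¹ = [-15/106; 91/318]
x' − x̄ = [315/106, -637/106] = K·y
y = (KᵀK)⁻¹·Kᵀ·(x' − x̄) = [-21]
z = y + H·x̄ = [-21] + [18] = [-3]

z = [-3]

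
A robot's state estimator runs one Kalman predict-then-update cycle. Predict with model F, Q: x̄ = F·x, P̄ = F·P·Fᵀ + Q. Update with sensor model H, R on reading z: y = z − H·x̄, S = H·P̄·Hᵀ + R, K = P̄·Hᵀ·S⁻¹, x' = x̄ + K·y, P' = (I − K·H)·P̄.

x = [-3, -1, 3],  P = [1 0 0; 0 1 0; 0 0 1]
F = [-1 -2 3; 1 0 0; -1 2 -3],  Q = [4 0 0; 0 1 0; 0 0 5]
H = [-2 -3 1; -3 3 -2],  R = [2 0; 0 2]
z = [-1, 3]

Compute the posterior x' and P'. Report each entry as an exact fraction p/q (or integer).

x̄ = F·x = [14, -3, -8]
P̄ = F·P·Fᵀ + Q = [18 -1 -12; -1 2 -1; -12 -1 19]
y = z − H·x̄ = [26, 38]
S = H·P̄·Hᵀ + R = [153 28; 28 144]
K = P̄·Hᵀ·S⁻¹ = [-1389/5312 -3789/21248; -257/5312 1823/21248; 1691/5312 -2053/21248]
x' = x̄ + K·y = [4517/10624, -10599/10624, -36067/10624]
P' = (I − K·H)·P̄ = [7407/21248 -7349/21248 -18345/21248; -7349/21248 17303/21248 35155/21248; -18345/21248 35155/21248 82303/21248]

x' = [4517/10624, -10599/10624, -36067/10624]
P' = [7407/21248 -7349/21248 -18345/21248; -7349/21248 17303/21248 35155/21248; -18345/21248 35155/21248 82303/21248]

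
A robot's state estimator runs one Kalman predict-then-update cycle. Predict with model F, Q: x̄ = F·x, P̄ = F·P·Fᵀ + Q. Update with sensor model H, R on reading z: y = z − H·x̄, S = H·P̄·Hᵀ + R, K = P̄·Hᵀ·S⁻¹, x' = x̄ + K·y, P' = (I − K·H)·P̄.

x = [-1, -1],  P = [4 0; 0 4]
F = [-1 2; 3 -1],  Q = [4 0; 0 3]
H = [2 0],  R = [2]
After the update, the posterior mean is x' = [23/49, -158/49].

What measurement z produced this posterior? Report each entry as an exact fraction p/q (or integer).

x̄ = F·x = [-1, -2]
P̄ = F·P·Fᵀ + Q = [24 -20; -20 43]
S = H·P̄·Hᵀ + R = [98]
K = P̄·Hᵀ·S⁻¹ = [24/49; -20/49]
x' − x̄ = [72/49, -60/49] = K·y
y = (KᵀK)⁻¹·Kᵀ·(x' − x̄) = [3]
z = y + H·x̄ = [3] + [-2] = [1]

z = [1]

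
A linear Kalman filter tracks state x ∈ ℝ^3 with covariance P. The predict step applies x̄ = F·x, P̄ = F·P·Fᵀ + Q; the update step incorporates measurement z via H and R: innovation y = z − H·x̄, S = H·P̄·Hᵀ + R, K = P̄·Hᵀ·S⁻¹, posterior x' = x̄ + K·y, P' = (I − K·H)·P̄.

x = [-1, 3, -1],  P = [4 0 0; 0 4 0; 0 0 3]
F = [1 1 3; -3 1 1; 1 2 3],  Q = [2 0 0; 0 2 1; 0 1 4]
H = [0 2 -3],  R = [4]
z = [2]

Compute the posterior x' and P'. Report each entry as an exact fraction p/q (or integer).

x̄ = F·x = [-1, 5, 2]
P̄ = F·P·Fᵀ + Q = [37 1 39; 1 45 6; 39 6 51]
y = z − H·x̄ = [-2]
S = H·P̄·Hᵀ + R = [571]
K = P̄·Hᵀ·S⁻¹ = [-115/571; 72/571; -141/571]
x' = x̄ + K·y = [-341/571, 2711/571, 1424/571]
P' = (I − K·H)·P̄ = [7902/571 8851/571 6054/571; 8851/571 20511/571 13578/571; 6054/571 13578/571 9240/571]

x' = [-341/571, 2711/571, 1424/571]
P' = [7902/571 8851/571 6054/571; 8851/571 20511/571 13578/571; 6054/571 13578/571 9240/571]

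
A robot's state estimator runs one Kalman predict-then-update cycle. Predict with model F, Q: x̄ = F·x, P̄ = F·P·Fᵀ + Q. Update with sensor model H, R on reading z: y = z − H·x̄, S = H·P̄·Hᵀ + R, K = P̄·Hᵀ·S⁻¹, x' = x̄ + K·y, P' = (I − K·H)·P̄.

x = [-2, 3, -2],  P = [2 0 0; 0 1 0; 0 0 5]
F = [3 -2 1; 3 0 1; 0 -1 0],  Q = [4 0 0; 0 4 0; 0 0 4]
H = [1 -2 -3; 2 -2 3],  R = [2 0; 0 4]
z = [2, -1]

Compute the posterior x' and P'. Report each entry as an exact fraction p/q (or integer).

x' = [-86647/9561, -22087/3187, 2815/3187]
P' = [220898/9561 55110/3187 -11724/3187; 55110/3187 42398/3187 -9028/3187; -11724/3187 -9028/3187 2380/3187]

x̄ = F·x = [-14, -8, -3]
P̄ = F·P·Fᵀ + Q = [31 23 2; 23 27 0; 2 0 5]
y = z − H·x̄ = [-9, 20]
S = H·P̄·Hᵀ + R = [82 -19; -19 121]
K = P̄·Hᵀ·S⁻¹ = [-2123/9561 1405/9561; -1301/3187 -415/3187; -404/3187 437/3187]
x' = x̄ + K·y = [-86647/9561, -22087/3187, 2815/3187]
P' = (I − K·H)·P̄ = [220898/9561 55110/3187 -11724/3187; 55110/3187 42398/3187 -9028/3187; -11724/3187 -9028/3187 2380/3187]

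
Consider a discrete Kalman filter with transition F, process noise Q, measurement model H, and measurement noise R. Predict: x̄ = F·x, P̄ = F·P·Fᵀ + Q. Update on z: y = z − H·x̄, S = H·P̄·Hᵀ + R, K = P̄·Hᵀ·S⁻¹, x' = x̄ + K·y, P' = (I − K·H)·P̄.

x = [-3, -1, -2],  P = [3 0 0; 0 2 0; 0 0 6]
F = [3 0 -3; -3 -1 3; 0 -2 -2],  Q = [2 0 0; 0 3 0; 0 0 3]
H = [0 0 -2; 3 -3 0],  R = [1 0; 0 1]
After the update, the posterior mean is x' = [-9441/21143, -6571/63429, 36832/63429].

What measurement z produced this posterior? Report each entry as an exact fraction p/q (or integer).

z = [-1, -1]

x̄ = F·x = [-3, 4, 6]
P̄ = F·P·Fᵀ + Q = [83 -81 36; -81 86 -32; 36 -32 35]
S = H·P̄·Hᵀ + R = [141 -408; -408 2980]
K = P̄·Hᵀ·S⁻¹ = [-1152/21143 3333/21143; -3422/63429 -14843/84572; -31342/63429 17/21143]
x' − x̄ = [53988/21143, -260287/63429, -343742/63429] = K·y
y = (KᵀK)⁻¹·Kᵀ·(x' − x̄) = [11, 20]
z = y + H·x̄ = [11, 20] + [-12, -21] = [-1, -1]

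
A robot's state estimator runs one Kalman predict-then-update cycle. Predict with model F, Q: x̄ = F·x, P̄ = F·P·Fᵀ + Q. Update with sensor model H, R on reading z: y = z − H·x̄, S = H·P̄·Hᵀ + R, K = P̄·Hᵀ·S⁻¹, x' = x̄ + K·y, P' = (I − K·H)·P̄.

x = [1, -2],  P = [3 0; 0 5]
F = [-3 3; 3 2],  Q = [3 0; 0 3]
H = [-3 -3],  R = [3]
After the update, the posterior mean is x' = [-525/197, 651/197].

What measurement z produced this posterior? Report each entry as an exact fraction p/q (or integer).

z = [-2]

x̄ = F·x = [-9, -1]
P̄ = F·P·Fᵀ + Q = [75 3; 3 50]
S = H·P̄·Hᵀ + R = [1182]
K = P̄·Hᵀ·S⁻¹ = [-39/197; -53/394]
x' − x̄ = [1248/197, 848/197] = K·y
y = (KᵀK)⁻¹·Kᵀ·(x' − x̄) = [-32]
z = y + H·x̄ = [-32] + [30] = [-2]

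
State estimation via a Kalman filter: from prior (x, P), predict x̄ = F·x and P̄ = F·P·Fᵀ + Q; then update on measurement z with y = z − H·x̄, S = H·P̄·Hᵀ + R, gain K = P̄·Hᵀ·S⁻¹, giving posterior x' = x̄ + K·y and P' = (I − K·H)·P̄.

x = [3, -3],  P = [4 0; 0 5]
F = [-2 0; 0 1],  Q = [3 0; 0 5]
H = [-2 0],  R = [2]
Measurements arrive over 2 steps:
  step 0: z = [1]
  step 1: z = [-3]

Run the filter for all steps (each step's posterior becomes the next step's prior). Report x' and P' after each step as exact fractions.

step 0: x' = [-25/39, -3], P' = [19/39 0; 0 10]
step 1: x' = [37/25, -3], P' = [193/425 0; 0 15]

step 0: x̄ = F·x = [-6, -3]
step 0: P̄ = F·P·Fᵀ + Q = [19 0; 0 10]
step 0: y = z − H·x̄ = [-11]
step 0: S = H·P̄·Hᵀ + R = [78]
step 0: K = P̄·Hᵀ·S⁻¹ = [-19/39; 0]
step 0: x' = x̄ + K·y = [-25/39, -3]
step 0: P' = (I − K·H)·P̄ = [19/39 0; 0 10]
step 1: x̄ = F·x = [50/39, -3]
step 1: P̄ = F·P·Fᵀ + Q = [193/39 0; 0 15]
step 1: y = z − H·x̄ = [-17/39]
step 1: S = H·P̄·Hᵀ + R = [850/39]
step 1: K = P̄·Hᵀ·S⁻¹ = [-193/425; 0]
step 1: x' = x̄ + K·y = [37/25, -3]
step 1: P' = (I − K·H)·P̄ = [193/425 0; 0 15]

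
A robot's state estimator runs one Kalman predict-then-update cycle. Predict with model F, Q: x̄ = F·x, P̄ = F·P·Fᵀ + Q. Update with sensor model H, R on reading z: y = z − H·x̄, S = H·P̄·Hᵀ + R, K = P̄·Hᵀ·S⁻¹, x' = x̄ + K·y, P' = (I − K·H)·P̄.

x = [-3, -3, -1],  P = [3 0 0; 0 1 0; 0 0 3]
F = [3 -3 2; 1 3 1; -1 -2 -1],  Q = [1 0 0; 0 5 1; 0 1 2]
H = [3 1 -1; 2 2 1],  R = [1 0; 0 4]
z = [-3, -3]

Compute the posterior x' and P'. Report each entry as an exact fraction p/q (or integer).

x̄ = F·x = [-2, -13, 10]
P̄ = F·P·Fᵀ + Q = [49 6 -9; 6 20 -11; -9 -11 12]
y = z − H·x̄ = [26, 17]
S = H·P̄·Hᵀ + R = [586 372; 372 260]
K = P̄·Hᵀ·S⁻¹ = [1137/3494 -539/6988; -314/1747 2899/6988; -323/1747 274/1747]
x' = x̄ + K·y = [35985/6988, -74217/6988, 13730/1747]
P' = (I − K·H)·P̄ = [28463/6988 -47399/6988 8929/1747; -47399/6988 82445/6988 -14624/1747; 8929/1747 -14624/1747 12486/1747]

x' = [35985/6988, -74217/6988, 13730/1747]
P' = [28463/6988 -47399/6988 8929/1747; -47399/6988 82445/6988 -14624/1747; 8929/1747 -14624/1747 12486/1747]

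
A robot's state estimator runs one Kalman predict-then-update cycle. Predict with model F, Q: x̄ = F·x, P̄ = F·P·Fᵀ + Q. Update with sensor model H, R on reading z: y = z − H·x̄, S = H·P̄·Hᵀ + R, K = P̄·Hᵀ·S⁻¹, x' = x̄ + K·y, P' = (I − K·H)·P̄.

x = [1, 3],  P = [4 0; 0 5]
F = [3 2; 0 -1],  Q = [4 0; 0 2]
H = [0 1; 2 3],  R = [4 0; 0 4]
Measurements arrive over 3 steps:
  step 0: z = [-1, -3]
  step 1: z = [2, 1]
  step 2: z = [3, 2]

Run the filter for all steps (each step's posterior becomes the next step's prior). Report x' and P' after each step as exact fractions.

step 0: x' = [323/257, -450/257], P' = [1720/257 -980/257; -980/257 654/257]
step 1: x' = [-11231/7071, 30550/21213], P' = [7236/2357 -11008/7071; -11008/7071 24272/21213]
step 2: x' = [27958/486725, 1191387/1946900], P' = [1496584/486725 -761156/486725; -761156/486725 557629/486725]

step 0: x̄ = F·x = [9, -3]
step 0: P̄ = F·P·Fᵀ + Q = [60 -10; -10 7]
step 0: y = z − H·x̄ = [2, -12]
step 0: S = H·P̄·Hᵀ + R = [11 1; 1 187]
step 0: K = P̄·Hᵀ·S⁻¹ = [-245/257 125/257; 327/514 1/514]
step 0: x' = x̄ + K·y = [323/257, -450/257]
step 0: P' = (I − K·H)·P̄ = [1720/257 -980/257; -980/257 654/257]
step 1: x̄ = F·x = [69/257, 450/257]
step 1: P̄ = F·P·Fᵀ + Q = [7364/257 1632/257; 1632/257 1168/257]
step 1: y = z − H·x̄ = [64/257, -1231/257]
step 1: S = H·P̄·Hᵀ + R = [2196/257 6768/257; 6768/257 60580/257]
step 1: K = P̄·Hᵀ·S⁻¹ = [-2752/7071 866/2357; 6068/21213 188/2357]
step 1: x' = x̄ + K·y = [-11231/7071, 30550/21213]
step 1: P' = (I − K·H)·P̄ = [7236/2357 -11008/7071; -11008/7071 24272/21213]
step 2: x̄ = F·x = [-39979/21213, -30550/21213]
step 2: P̄ = F·P·Fᵀ + Q = [371768/21213 50528/21213; 50528/21213 66698/21213]
step 2: y = z − H·x̄ = [94189/21213, 214034/21213]
step 2: S = H·P̄·Hᵀ + R = [151550/21213 301150/21213; 301150/21213 2778542/21213]
step 2: K = P̄·Hᵀ·S⁻¹ = [-190289/486725 7097/19469; 557629/1946900 6023/77876]
step 2: x' = x̄ + K·y = [27958/486725, 1191387/1946900]
step 2: P' = (I − K·H)·P̄ = [1496584/486725 -761156/486725; -761156/486725 557629/486725]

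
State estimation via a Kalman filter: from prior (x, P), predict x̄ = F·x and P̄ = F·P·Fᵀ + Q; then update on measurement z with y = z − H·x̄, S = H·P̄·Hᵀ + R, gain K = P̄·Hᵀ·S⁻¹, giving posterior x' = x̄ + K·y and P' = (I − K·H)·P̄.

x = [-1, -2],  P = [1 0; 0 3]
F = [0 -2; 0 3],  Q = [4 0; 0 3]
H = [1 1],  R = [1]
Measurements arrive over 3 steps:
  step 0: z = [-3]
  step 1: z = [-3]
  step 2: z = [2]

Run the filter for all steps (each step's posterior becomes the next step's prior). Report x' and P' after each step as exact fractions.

step 0: x̄ = F·x = [4, -6]
step 0: P̄ = F·P·Fᵀ + Q = [16 -18; -18 30]
step 0: y = z − H·x̄ = [-1]
step 0: S = H·P̄·Hᵀ + R = [11]
step 0: K = P̄·Hᵀ·S⁻¹ = [-2/11; 12/11]
step 0: x' = x̄ + K·y = [46/11, -78/11]
step 0: P' = (I − K·H)·P̄ = [172/11 -174/11; -174/11 186/11]
step 1: x̄ = F·x = [156/11, -234/11]
step 1: P̄ = F·P·Fᵀ + Q = [788/11 -1116/11; -1116/11 1707/11]
step 1: y = z − H·x̄ = [45/11]
step 1: S = H·P̄·Hᵀ + R = [274/11]
step 1: K = P̄·Hᵀ·S⁻¹ = [-164/137; 591/274]
step 1: x' = x̄ + K·y = [1272/137, -3411/274]
step 1: P' = (I − K·H)·P̄ = [4924/137 -5088/137; -5088/137 10767/274]
step 2: x̄ = F·x = [3411/137, -10233/274]
step 2: P̄ = F·P·Fᵀ + Q = [22082/137 -32301/137; -32301/137 97725/274]
step 2: y = z − H·x̄ = [3959/274]
step 2: S = H·P̄·Hᵀ + R = [12959/274]
step 2: K = P̄·Hᵀ·S⁻¹ = [-20438/12959; 33123/12959]
step 2: x' = x̄ + K·y = [27344/12959, -5385/12959]
step 2: P' = (I − K·H)·P̄ = [564268/12959 -584706/12959; -584706/12959 617829/12959]

step 0: x' = [46/11, -78/11], P' = [172/11 -174/11; -174/11 186/11]
step 1: x' = [1272/137, -3411/274], P' = [4924/137 -5088/137; -5088/137 10767/274]
step 2: x' = [27344/12959, -5385/12959], P' = [564268/12959 -584706/12959; -584706/12959 617829/12959]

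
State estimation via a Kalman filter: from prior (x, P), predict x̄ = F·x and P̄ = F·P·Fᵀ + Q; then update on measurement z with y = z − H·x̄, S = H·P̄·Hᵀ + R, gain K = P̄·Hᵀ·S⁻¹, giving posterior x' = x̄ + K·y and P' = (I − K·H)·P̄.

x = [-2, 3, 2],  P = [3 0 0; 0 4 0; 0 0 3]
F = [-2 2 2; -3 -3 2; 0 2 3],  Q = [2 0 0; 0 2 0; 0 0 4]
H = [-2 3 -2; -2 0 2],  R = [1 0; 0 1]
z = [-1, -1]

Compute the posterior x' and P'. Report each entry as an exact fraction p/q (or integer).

x̄ = F·x = [14, 1, 12]
P̄ = F·P·Fᵀ + Q = [42 6 34; 6 77 -6; 34 -6 47]
y = z − H·x̄ = [48, 3]
S = H·P̄·Hᵀ + R = [1322 -92; -92 85]
K = P̄·Hᵀ·S⁻¹ = [-6431/51953 -16740/51953; 17427/103906 -5238/51953; -6454/51953 8906/51953]
x' = x̄ + K·y = [33494/4723, 41317/4723, 30942/4723]
P' = (I − K·H)·P̄ = [1052432/51953 1395519/51953 1044062/51953; 1395519/51953 3723701/103906 1392900/51953; 1044062/51953 1392900/51953 1048515/51953]

x' = [33494/4723, 41317/4723, 30942/4723]
P' = [1052432/51953 1395519/51953 1044062/51953; 1395519/51953 3723701/103906 1392900/51953; 1044062/51953 1392900/51953 1048515/51953]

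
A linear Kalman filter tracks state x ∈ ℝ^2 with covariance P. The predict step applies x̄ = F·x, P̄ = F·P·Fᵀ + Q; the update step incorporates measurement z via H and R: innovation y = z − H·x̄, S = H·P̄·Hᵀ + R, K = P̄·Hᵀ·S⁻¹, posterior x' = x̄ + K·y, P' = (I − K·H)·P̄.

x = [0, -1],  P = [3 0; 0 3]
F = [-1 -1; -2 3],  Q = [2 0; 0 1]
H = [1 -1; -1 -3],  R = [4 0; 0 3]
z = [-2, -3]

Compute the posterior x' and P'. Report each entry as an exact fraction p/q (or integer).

x' = [-48/131, 742/655]
P' = [489/262 -567/1310; -567/1310 2657/6550]

x̄ = F·x = [1, -3]
P̄ = F·P·Fᵀ + Q = [8 -3; -3 40]
y = z − H·x̄ = [-6, -11]
S = H·P̄·Hᵀ + R = [58 118; 118 353]
K = P̄·Hᵀ·S⁻¹ = [753/1310 -124/655; -1373/6550 -856/3275]
x' = x̄ + K·y = [-48/131, 742/655]
P' = (I − K·H)·P̄ = [489/262 -567/1310; -567/1310 2657/6550]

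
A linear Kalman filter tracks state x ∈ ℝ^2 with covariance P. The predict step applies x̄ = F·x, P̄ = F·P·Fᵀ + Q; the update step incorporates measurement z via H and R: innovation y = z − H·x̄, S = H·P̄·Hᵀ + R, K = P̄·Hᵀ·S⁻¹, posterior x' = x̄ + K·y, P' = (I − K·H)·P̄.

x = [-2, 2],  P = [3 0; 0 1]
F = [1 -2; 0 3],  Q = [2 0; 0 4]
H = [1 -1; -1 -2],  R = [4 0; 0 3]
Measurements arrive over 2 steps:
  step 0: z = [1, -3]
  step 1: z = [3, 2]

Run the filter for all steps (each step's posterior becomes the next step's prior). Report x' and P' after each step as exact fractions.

step 0: x̄ = F·x = [-6, 6]
step 0: P̄ = F·P·Fᵀ + Q = [9 -6; -6 13]
step 0: y = z − H·x̄ = [13, 3]
step 0: S = H·P̄·Hᵀ + R = [38 23; 23 40]
step 0: K = P̄·Hᵀ·S⁻¹ = [531/991 -231/991; -300/991 -323/991]
step 0: x' = x̄ + K·y = [264/991, 1077/991]
step 0: P' = (I − K·H)·P̄ = [1647/991 -477/991; -477/991 723/991]
step 1: x̄ = F·x = [-1890/991, 3231/991]
step 1: P̄ = F·P·Fᵀ + Q = [8429/991 -5769/991; -5769/991 10471/991]
step 1: y = z − H·x̄ = [8094/991, 6554/991]
step 1: S = H·P̄·Hᵀ + R = [34402/991 18282/991; 18282/991 30210/991]
step 1: K = P̄·Hᵀ·S⁻¹ = [62577/118576 -76999/355728; -35859/118576 -113563/355728]
step 1: x' = x̄ + K·y = [86407/88932, -117473/88932]
step 1: P' = (I − K·H)·P̄ = [577615/355728 -173309/355728; -173309/355728 256999/355728]

step 0: x' = [264/991, 1077/991], P' = [1647/991 -477/991; -477/991 723/991]
step 1: x' = [86407/88932, -117473/88932], P' = [577615/355728 -173309/355728; -173309/355728 256999/355728]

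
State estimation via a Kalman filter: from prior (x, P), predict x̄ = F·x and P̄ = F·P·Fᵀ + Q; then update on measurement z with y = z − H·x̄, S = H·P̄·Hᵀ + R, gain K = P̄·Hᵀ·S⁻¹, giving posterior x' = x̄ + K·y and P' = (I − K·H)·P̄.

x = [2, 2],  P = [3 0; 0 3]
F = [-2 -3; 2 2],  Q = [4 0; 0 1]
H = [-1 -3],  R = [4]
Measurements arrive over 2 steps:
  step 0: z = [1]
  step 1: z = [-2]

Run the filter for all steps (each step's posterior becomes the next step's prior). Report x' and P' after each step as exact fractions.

step 0: x̄ = F·x = [-10, 8]
step 0: P̄ = F·P·Fᵀ + Q = [43 -30; -30 25]
step 0: y = z − H·x̄ = [15]
step 0: S = H·P̄·Hᵀ + R = [92]
step 0: K = P̄·Hᵀ·S⁻¹ = [47/92; -45/92]
step 0: x' = x̄ + K·y = [-215/92, 61/92]
step 0: P' = (I − K·H)·P̄ = [1747/92 -645/92; -645/92 275/92]
step 1: x̄ = F·x = [247/92, -77/23]
step 1: P̄ = F·P·Fᵀ + Q = [2091/92 -547/23; -547/23 755/23]
step 1: y = z − H·x̄ = [-861/92]
step 1: S = H·P̄·Hᵀ + R = [16511/92]
step 1: K = P̄·Hᵀ·S⁻¹ = [4473/16511; -6872/16511]
step 1: x' = x̄ + K·y = [2467/16511, 9037/16511]
step 1: P' = (I − K·H)·P̄ = [157791/16511 -58561/16511; -58561/16511 28683/16511]

step 0: x' = [-215/92, 61/92], P' = [1747/92 -645/92; -645/92 275/92]
step 1: x' = [2467/16511, 9037/16511], P' = [157791/16511 -58561/16511; -58561/16511 28683/16511]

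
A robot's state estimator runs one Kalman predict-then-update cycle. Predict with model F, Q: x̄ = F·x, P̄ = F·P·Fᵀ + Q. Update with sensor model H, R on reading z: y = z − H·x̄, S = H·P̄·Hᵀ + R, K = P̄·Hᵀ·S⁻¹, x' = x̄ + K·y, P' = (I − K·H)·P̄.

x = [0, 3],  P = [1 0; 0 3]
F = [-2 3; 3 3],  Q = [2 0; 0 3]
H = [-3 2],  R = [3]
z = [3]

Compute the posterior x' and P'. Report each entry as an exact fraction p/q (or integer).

x' = [96/17, 168/17]
P' = [1161/68 1713/68; 1713/68 2577/68]

x̄ = F·x = [9, 9]
P̄ = F·P·Fᵀ + Q = [33 21; 21 39]
y = z − H·x̄ = [12]
S = H·P̄·Hᵀ + R = [204]
K = P̄·Hᵀ·S⁻¹ = [-19/68; 5/68]
x' = x̄ + K·y = [96/17, 168/17]
P' = (I − K·H)·P̄ = [1161/68 1713/68; 1713/68 2577/68]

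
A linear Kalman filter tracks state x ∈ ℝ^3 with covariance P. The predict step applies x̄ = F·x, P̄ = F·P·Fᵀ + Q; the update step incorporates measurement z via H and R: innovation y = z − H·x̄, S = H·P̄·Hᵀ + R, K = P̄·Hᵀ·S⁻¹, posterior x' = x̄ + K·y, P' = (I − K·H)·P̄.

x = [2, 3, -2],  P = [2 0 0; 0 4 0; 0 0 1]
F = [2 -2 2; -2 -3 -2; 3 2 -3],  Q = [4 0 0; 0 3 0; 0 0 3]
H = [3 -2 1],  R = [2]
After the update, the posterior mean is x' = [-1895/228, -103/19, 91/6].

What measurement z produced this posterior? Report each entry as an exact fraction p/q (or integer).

z = [1]

x̄ = F·x = [-6, -9, 18]
P̄ = F·P·Fᵀ + Q = [32 12 -10; 12 51 -30; -10 -30 46]
S = H·P̄·Hᵀ + R = [456]
K = P̄·Hᵀ·S⁻¹ = [31/228; -4/19; 1/6]
x' − x̄ = [-527/228, 68/19, -17/6] = K·y
y = (KᵀK)⁻¹·Kᵀ·(x' − x̄) = [-17]
z = y + H·x̄ = [-17] + [18] = [1]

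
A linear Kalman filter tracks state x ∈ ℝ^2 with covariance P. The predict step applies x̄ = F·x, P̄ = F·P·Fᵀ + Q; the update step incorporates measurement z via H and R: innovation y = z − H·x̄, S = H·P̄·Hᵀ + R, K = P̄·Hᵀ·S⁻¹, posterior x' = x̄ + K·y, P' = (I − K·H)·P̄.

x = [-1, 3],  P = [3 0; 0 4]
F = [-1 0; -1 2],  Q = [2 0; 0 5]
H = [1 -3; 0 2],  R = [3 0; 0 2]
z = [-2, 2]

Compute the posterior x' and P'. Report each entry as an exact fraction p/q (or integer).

x̄ = F·x = [1, 7]
P̄ = F·P·Fᵀ + Q = [5 3; 3 24]
y = z − H·x̄ = [18, -12]
S = H·P̄·Hᵀ + R = [206 -138; -138 98]
K = P̄·Hᵀ·S⁻¹ = [109/286 171/286; -69/572 183/572]
x' = x̄ + K·y = [98/143, 283/286]
P' = (I − K·H)·P̄ = [420/143 171/286; 171/286 183/572]

x' = [98/143, 283/286]
P' = [420/143 171/286; 171/286 183/572]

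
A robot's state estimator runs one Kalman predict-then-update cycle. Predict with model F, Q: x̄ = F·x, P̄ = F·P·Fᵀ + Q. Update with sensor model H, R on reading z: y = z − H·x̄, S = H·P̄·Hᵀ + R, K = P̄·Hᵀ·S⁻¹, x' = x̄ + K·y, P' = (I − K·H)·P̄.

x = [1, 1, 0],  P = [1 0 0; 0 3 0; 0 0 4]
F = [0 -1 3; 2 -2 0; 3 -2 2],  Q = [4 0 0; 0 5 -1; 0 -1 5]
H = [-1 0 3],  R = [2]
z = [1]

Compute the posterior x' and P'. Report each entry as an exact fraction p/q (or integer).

x̄ = F·x = [-1, 0, 1]
P̄ = F·P·Fᵀ + Q = [43 6 30; 6 21 17; 30 17 42]
y = z − H·x̄ = [-3]
S = H·P̄·Hᵀ + R = [243]
K = P̄·Hᵀ·S⁻¹ = [47/243; 5/27; 32/81]
x' = x̄ + K·y = [-128/81, -5/9, -5/27]
P' = (I − K·H)·P̄ = [8240/243 -73/27 926/81; -73/27 38/3 -7/9; 926/81 -7/9 110/27]

x' = [-128/81, -5/9, -5/27]
P' = [8240/243 -73/27 926/81; -73/27 38/3 -7/9; 926/81 -7/9 110/27]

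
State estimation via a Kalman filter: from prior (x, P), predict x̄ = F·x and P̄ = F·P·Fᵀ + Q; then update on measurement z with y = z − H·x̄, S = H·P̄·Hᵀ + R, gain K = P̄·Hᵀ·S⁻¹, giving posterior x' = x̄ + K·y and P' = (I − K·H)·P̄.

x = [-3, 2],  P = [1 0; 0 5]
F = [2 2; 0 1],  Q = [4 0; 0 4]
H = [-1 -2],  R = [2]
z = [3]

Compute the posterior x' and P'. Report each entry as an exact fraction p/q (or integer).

x' = [-226/53, 36/53]
P' = [332/53 -142/53; -142/53 85/53]

x̄ = F·x = [-2, 2]
P̄ = F·P·Fᵀ + Q = [28 10; 10 9]
y = z − H·x̄ = [5]
S = H·P̄·Hᵀ + R = [106]
K = P̄·Hᵀ·S⁻¹ = [-24/53; -14/53]
x' = x̄ + K·y = [-226/53, 36/53]
P' = (I − K·H)·P̄ = [332/53 -142/53; -142/53 85/53]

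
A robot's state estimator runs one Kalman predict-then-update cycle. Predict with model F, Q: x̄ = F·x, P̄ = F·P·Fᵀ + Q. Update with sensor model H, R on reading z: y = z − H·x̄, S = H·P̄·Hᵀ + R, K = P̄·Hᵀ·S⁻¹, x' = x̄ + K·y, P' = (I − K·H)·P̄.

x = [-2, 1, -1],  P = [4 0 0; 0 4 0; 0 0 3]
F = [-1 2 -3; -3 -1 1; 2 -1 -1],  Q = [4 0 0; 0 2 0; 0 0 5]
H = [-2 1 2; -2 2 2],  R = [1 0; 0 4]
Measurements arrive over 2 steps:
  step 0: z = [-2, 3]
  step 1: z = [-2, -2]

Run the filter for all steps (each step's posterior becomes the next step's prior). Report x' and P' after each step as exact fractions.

step 0: x̄ = F·x = [7, 4, -4]
step 0: P̄ = F·P·Fᵀ + Q = [51 -5 -7; -5 45 -23; -7 -23 28]
step 0: y = z − H·x̄ = [16, 17]
step 0: S = H·P̄·Hᵀ + R = [346 354; 354 412]
step 0: K = P̄·Hᵀ·S⁻¹ = [-1312/4309 -381/8618; -3852/4309 7749/8618; 2717/4309 -4167/8618]
step 0: x' = x̄ + K·y = [11865/8618, 42941/8618, -18367/8618]
step 0: P' = (I − K·H)·P̄ = [37004/4309 550/4309 36073/4309; 550/4309 19350/4309 -11051/4309; 36073/4309 -11051/4309 42957/4309]
step 1: x̄ = F·x = [64559/4309, -96903/8618, -422/4309]
step 1: P̄ = F·P·Fᵀ + Q = [865103/4309 174020/4309 -172503/4309; 174020/4309 212925/4309 -64716/4309; -172503/4309 -64716/4309 63274/4309]
step 1: y = z − H·x̄ = [339591/8618, 218247/4309]
step 1: S = H·P̄·Hᵀ + R = [4355822/4309 4086966/4309; 4086966/4309 4052580/4309]
step 1: K = P̄·Hᵀ·S⁻¹ = [-12490126/18353563 4773986/18353563; -16653526/18353563 99366251/110121378; 4844561/18353563 -10008734/55060689]
step 1: x' = x̄ + K·y = [24606314/18353563, -23799892/18353563, 40247883/36707126]
step 1: P' = (I − K·H)·P̄ = [87512121/18353563 31586070/18353563 65474023/18353563; 31586070/18353563 248693080/55060689 -54568619/55060689; 65474023/18353563 -54568619/55060689 230973220/55060689]

step 0: x' = [11865/8618, 42941/8618, -18367/8618], P' = [37004/4309 550/4309 36073/4309; 550/4309 19350/4309 -11051/4309; 36073/4309 -11051/4309 42957/4309]
step 1: x' = [24606314/18353563, -23799892/18353563, 40247883/36707126], P' = [87512121/18353563 31586070/18353563 65474023/18353563; 31586070/18353563 248693080/55060689 -54568619/55060689; 65474023/18353563 -54568619/55060689 230973220/55060689]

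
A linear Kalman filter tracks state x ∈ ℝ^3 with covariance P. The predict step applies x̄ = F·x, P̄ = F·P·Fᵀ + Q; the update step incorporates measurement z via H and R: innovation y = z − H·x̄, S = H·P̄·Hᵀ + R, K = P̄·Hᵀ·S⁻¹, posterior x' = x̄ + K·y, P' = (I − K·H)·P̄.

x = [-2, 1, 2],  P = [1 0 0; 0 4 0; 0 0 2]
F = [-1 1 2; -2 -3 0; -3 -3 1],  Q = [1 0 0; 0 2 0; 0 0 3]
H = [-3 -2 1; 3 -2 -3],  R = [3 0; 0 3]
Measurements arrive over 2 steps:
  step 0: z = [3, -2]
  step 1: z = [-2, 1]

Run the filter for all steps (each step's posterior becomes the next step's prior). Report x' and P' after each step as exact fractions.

step 0: x' = [13566/43343, -36661/43343, 66724/43343], P' = [227656/130029 -42978/43343 102253/43343; -42978/43343 41478/43343 -63510/43343; 102253/43343 -63510/43343 151980/43343]
step 1: x' = [468907105/344469131, -78541437/344469131, 426910849/344469131], P' = [411112533/344469131 -228223452/344469131 545527305/344469131; -228223452/344469131 261065388/344469131 -347687496/344469131; 545527305/344469131 -347687496/344469131 836101017/344469131]

step 0: x̄ = F·x = [7, 1, 5]
step 0: P̄ = F·P·Fᵀ + Q = [14 -10 -5; -10 42 42; -5 42 50]
step 0: y = z − H·x̄ = [21, -6]
step 0: S = H·P̄·Hᵀ + R = [89 0; 0 1461]
step 0: K = P̄·Hᵀ·S⁻¹ = [-27/89 77/1461; -12/89 -80/487; -19/89 -83/487]
step 0: x' = x̄ + K·y = [13566/43343, -36661/43343, 66724/43343]
step 0: P' = (I − K·H)·P̄ = [227656/130029 -42978/43343 102253/43343; -42978/43343 41478/43343 -63510/43343; 102253/43343 -63510/43343 151980/43343]
step 1: x̄ = F·x = [83221/43343, 82851/43343, 136009/43343]
step 1: P̄ = F·P·Fᵀ + Q = [574591/130029 -130780/130029 8961/43343; -130780/130029 743380/130029 169968/43343; 8961/43343 169968/43343 332217/43343]
step 1: y = z − H·x̄ = [192670/43343, 367409/43343]
step 1: S = H·P̄·Hᵀ + R = [5761303/130029 -2825540/130029; -2825540/130029 24709099/130029]
step 1: K = P̄·Hᵀ·S⁻¹ = [-77121130/344469131 17734196/344469131; -61715972/344469131 -54579548/344469131; -35035302/344469131 -58782048/344469131]
step 1: x' = x̄ + K·y = [468907105/344469131, -78541437/344469131, 426910849/344469131]
step 1: P' = (I − K·H)·P̄ = [411112533/344469131 -228223452/344469131 545527305/344469131; -228223452/344469131 261065388/344469131 -347687496/344469131; 545527305/344469131 -347687496/344469131 836101017/344469131]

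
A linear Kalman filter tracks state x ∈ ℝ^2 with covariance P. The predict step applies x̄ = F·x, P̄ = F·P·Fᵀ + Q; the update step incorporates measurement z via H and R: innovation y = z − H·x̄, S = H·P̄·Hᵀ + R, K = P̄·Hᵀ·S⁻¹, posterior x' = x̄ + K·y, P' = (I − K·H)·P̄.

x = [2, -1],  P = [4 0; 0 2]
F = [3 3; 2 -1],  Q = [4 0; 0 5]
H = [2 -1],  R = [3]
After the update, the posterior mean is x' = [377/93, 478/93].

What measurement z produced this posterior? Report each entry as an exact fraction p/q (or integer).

x̄ = F·x = [3, 5]
P̄ = F·P·Fᵀ + Q = [58 18; 18 23]
S = H·P̄·Hᵀ + R = [186]
K = P̄·Hᵀ·S⁻¹ = [49/93; 13/186]
x' − x̄ = [98/93, 13/93] = K·y
y = (KᵀK)⁻¹·Kᵀ·(x' − x̄) = [2]
z = y + H·x̄ = [2] + [1] = [3]

z = [3]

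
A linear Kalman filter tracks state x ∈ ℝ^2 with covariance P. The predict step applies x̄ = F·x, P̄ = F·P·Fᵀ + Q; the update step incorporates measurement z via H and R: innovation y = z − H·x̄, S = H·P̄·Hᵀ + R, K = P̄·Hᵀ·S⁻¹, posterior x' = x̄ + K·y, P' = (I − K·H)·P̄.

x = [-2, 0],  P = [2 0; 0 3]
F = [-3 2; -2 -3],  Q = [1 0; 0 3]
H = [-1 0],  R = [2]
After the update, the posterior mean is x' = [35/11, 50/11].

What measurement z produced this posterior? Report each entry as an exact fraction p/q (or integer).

x̄ = F·x = [6, 4]
P̄ = F·P·Fᵀ + Q = [31 -6; -6 38]
S = H·P̄·Hᵀ + R = [33]
K = P̄·Hᵀ·S⁻¹ = [-31/33; 2/11]
x' − x̄ = [-31/11, 6/11] = K·y
y = (KᵀK)⁻¹·Kᵀ·(x' − x̄) = [3]
z = y + H·x̄ = [3] + [-6] = [-3]

z = [-3]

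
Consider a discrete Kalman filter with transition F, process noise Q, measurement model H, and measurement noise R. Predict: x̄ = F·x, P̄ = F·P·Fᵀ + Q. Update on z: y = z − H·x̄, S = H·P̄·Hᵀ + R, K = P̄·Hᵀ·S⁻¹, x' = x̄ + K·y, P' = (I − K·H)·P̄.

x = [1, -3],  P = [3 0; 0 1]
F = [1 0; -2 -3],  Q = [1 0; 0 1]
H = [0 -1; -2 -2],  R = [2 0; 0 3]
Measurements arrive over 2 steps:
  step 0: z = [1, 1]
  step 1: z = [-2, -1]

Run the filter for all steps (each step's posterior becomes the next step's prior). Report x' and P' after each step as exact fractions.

step 0: x̄ = F·x = [1, 7]
step 0: P̄ = F·P·Fᵀ + Q = [4 -6; -6 22]
step 0: y = z − H·x̄ = [8, 17]
step 0: S = H·P̄·Hᵀ + R = [24 32; 32 59]
step 0: K = P̄·Hᵀ·S⁻¹ = [113/196 -12/49; -137/196 -8/49]
step 0: x' = x̄ + K·y = [71/49, -67/49]
step 0: P' = (I − K·H)·P̄ = [149/98 -113/98; -113/98 137/98]
step 1: x̄ = F·x = [71/49, 59/49]
step 1: P̄ = F·P·Fᵀ + Q = [247/98 41/98; 41/98 571/98]
step 1: y = z − H·x̄ = [-39/49, 211/49]
step 1: S = H·P̄·Hᵀ + R = [767/98 612/49; 612/49 1947/49]
step 1: K = P̄·Hᵀ·S⁻¹ = [1855/5063 -1332/5063; -2467/5063 -816/5063]
step 1: x' = x̄ + K·y = [124/5063, 4546/5063]
step 1: P' = (I − K·H)·P̄ = [5708/5063 -3710/5063; -3710/5063 4934/5063]

step 0: x' = [71/49, -67/49], P' = [149/98 -113/98; -113/98 137/98]
step 1: x' = [124/5063, 4546/5063], P' = [5708/5063 -3710/5063; -3710/5063 4934/5063]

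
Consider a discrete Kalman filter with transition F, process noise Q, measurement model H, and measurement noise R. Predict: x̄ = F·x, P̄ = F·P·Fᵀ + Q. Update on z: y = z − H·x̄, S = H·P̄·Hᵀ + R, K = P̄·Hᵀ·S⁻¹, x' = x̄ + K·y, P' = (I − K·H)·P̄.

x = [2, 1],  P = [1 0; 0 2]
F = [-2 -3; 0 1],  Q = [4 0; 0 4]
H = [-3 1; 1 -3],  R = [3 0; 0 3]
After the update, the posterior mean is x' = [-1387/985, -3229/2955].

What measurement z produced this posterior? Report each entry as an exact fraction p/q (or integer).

x̄ = F·x = [-7, 1]
P̄ = F·P·Fᵀ + Q = [26 -6; -6 6]
S = H·P̄·Hᵀ + R = [279 -156; -156 119]
K = P̄·Hᵀ·S⁻¹ = [-348/985 -92/985; -296/2955 -328/985]
x' − x̄ = [5508/985, -6184/2955] = K·y
y = (KᵀK)⁻¹·Kᵀ·(x' − x̄) = [-19, 12]
z = y + H·x̄ = [-19, 12] + [22, -10] = [3, 2]

z = [3, 2]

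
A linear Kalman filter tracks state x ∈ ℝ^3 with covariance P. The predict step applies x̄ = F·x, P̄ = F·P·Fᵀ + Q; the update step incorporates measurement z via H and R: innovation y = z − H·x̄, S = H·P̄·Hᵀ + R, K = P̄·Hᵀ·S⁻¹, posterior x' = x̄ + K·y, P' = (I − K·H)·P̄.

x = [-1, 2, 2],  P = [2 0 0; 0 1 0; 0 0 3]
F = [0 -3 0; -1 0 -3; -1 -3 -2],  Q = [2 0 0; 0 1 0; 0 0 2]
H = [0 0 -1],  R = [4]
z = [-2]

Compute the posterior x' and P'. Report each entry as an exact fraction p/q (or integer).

x' = [-75/29, 75/29, 14/29]
P' = [238/29 -180/29 36/29; -180/29 470/29 80/29; 36/29 80/29 100/29]

x̄ = F·x = [-6, -5, -9]
P̄ = F·P·Fᵀ + Q = [11 0 9; 0 30 20; 9 20 25]
y = z − H·x̄ = [-11]
S = H·P̄·Hᵀ + R = [29]
K = P̄·Hᵀ·S⁻¹ = [-9/29; -20/29; -25/29]
x' = x̄ + K·y = [-75/29, 75/29, 14/29]
P' = (I − K·H)·P̄ = [238/29 -180/29 36/29; -180/29 470/29 80/29; 36/29 80/29 100/29]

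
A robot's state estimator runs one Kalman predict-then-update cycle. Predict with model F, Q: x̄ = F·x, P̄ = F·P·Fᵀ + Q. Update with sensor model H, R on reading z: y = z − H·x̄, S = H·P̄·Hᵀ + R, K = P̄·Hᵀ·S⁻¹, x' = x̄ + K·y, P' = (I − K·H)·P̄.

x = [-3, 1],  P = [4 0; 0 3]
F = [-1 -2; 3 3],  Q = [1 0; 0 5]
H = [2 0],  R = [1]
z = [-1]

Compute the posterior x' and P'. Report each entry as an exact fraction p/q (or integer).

x̄ = F·x = [1, -6]
P̄ = F·P·Fᵀ + Q = [17 -30; -30 68]
y = z − H·x̄ = [-3]
S = H·P̄·Hᵀ + R = [69]
K = P̄·Hᵀ·S⁻¹ = [34/69; -20/23]
x' = x̄ + K·y = [-11/23, -78/23]
P' = (I − K·H)·P̄ = [17/69 -10/23; -10/23 364/23]

x' = [-11/23, -78/23]
P' = [17/69 -10/23; -10/23 364/23]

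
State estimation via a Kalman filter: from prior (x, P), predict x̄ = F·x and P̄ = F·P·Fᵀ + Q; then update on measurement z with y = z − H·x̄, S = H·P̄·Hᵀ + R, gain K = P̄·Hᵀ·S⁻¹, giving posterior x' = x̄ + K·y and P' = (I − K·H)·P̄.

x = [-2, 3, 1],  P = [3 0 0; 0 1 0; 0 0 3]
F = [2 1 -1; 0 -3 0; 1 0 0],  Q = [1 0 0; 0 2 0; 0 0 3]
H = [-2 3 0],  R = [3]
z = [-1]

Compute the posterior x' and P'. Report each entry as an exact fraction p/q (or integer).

x̄ = F·x = [-2, -9, -2]
P̄ = F·P·Fᵀ + Q = [17 -3 6; -3 11 0; 6 0 6]
y = z − H·x̄ = [22]
S = H·P̄·Hᵀ + R = [206]
K = P̄·Hᵀ·S⁻¹ = [-43/206; 39/206; -6/103]
x' = x̄ + K·y = [-679/103, -498/103, -338/103]
P' = (I − K·H)·P̄ = [1653/206 1059/206 360/103; 1059/206 745/206 234/103; 360/103 234/103 546/103]

x' = [-679/103, -498/103, -338/103]
P' = [1653/206 1059/206 360/103; 1059/206 745/206 234/103; 360/103 234/103 546/103]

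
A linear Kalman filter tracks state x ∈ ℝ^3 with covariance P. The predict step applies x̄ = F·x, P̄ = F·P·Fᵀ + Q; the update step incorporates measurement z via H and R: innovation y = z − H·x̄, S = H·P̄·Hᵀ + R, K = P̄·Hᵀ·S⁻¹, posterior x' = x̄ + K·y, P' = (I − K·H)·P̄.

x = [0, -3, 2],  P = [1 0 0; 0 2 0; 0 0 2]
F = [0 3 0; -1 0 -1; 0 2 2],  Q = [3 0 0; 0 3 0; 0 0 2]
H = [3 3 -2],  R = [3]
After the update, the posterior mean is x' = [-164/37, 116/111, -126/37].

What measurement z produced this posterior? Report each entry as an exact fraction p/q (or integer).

z = [-3]

x̄ = F·x = [-9, -2, -2]
P̄ = F·P·Fᵀ + Q = [21 0 12; 0 6 -4; 12 -4 18]
S = H·P̄·Hᵀ + R = [222]
K = P̄·Hᵀ·S⁻¹ = [13/74; 13/111; -2/37]
x' − x̄ = [169/37, 338/111, -52/37] = K·y
y = (KᵀK)⁻¹·Kᵀ·(x' − x̄) = [26]
z = y + H·x̄ = [26] + [-29] = [-3]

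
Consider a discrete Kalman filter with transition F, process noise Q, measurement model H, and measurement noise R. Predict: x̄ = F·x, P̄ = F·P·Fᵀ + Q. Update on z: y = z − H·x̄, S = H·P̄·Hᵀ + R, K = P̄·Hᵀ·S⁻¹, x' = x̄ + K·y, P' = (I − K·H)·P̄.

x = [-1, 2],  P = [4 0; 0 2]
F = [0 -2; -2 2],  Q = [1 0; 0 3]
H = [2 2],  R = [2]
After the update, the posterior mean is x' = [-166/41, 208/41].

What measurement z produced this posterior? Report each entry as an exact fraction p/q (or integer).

z = [2]

x̄ = F·x = [-4, 6]
P̄ = F·P·Fᵀ + Q = [9 -8; -8 27]
S = H·P̄·Hᵀ + R = [82]
K = P̄·Hᵀ·S⁻¹ = [1/41; 19/41]
x' − x̄ = [-2/41, -38/41] = K·y
y = (KᵀK)⁻¹·Kᵀ·(x' − x̄) = [-2]
z = y + H·x̄ = [-2] + [4] = [2]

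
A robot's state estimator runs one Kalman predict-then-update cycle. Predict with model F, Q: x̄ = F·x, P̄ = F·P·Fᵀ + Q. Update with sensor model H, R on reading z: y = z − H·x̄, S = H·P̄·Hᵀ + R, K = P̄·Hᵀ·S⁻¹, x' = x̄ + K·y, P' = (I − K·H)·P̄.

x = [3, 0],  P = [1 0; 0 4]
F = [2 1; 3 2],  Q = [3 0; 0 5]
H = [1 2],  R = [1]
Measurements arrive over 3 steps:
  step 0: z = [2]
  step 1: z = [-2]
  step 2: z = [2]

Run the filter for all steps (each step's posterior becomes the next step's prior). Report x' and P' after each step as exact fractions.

step 0: x' = [135/94, 16/47], P' = [547/188 -127/94; -127/94 41/47]
step 1: x' = [-2417/5825, -8519/11650], P' = [17702/5825 -16311/11650; -16311/11650 10349/11650]
step 2: x' = [886732/1499301, 669101/999534], P' = [4561145/1499301 -700264/499767; -700264/499767 296093/333178]

step 0: x̄ = F·x = [6, 9]
step 0: P̄ = F·P·Fᵀ + Q = [11 14; 14 30]
step 0: y = z − H·x̄ = [-22]
step 0: S = H·P̄·Hᵀ + R = [188]
step 0: K = P̄·Hᵀ·S⁻¹ = [39/188; 37/94]
step 0: x' = x̄ + K·y = [135/94, 16/47]
step 0: P' = (I − K·H)·P̄ = [547/188 -127/94; -127/94 41/47]
step 1: x̄ = F·x = [151/47, 469/94]
step 1: P̄ = F·P·Fᵀ + Q = [475/47 458/47; 458/47 3471/188]
step 1: y = z − H·x̄ = [-714/47]
step 1: S = H·P̄·Hᵀ + R = [5825/47]
step 1: K = P̄·Hᵀ·S⁻¹ = [1391/5825; 4387/11650]
step 1: x' = x̄ + K·y = [-2417/5825, -8519/11650]
step 1: P' = (I − K·H)·P̄ = [17702/5825 -16311/11650; -16311/11650 10349/11650]
step 2: x̄ = F·x = [-18187/11650, -3154/1165]
step 2: P̄ = F·P·Fᵀ + Q = [121671/11650 23789/2330; 23789/2330 4451/233]
step 2: y = z − H·x̄ = [104567/11650]
step 2: S = H·P̄·Hᵀ + R = [1499301/11650]
step 2: K = P̄·Hᵀ·S⁻¹ = [359561/1499301; 188015/499767]
step 2: x' = x̄ + K·y = [886732/1499301, 669101/999534]
step 2: P' = (I − K·H)·P̄ = [4561145/1499301 -700264/499767; -700264/499767 296093/333178]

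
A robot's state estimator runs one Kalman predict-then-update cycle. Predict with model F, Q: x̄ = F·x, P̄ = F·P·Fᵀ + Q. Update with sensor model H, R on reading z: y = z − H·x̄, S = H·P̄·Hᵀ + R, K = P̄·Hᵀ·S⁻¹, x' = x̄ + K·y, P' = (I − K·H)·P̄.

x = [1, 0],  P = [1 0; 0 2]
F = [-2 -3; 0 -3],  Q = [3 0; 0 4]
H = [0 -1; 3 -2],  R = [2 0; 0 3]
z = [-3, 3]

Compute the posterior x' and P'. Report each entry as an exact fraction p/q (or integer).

x' = [3217/1150, 324/115]
P' = [659/575 141/115; 141/115 42/23]

x̄ = F·x = [-2, 0]
P̄ = F·P·Fᵀ + Q = [25 18; 18 22]
y = z − H·x̄ = [-3, 9]
S = H·P̄·Hᵀ + R = [24 -10; -10 100]
K = P̄·Hᵀ·S⁻¹ = [-141/230 189/575; -21/23 1/115]
x' = x̄ + K·y = [3217/1150, 324/115]
P' = (I − K·H)·P̄ = [659/575 141/115; 141/115 42/23]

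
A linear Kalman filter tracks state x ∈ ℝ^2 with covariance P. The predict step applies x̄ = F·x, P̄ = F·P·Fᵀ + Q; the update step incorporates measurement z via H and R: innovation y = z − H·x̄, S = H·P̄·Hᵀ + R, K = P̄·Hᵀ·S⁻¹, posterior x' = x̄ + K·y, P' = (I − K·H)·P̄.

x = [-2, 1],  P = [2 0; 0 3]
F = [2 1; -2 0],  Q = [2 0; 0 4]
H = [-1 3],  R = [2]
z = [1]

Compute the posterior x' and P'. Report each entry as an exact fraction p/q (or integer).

x̄ = F·x = [-3, 4]
P̄ = F·P·Fᵀ + Q = [13 -8; -8 12]
y = z − H·x̄ = [-14]
S = H·P̄·Hᵀ + R = [171]
K = P̄·Hᵀ·S⁻¹ = [-37/171; 44/171]
x' = x̄ + K·y = [5/171, 68/171]
P' = (I − K·H)·P̄ = [854/171 260/171; 260/171 116/171]

x' = [5/171, 68/171]
P' = [854/171 260/171; 260/171 116/171]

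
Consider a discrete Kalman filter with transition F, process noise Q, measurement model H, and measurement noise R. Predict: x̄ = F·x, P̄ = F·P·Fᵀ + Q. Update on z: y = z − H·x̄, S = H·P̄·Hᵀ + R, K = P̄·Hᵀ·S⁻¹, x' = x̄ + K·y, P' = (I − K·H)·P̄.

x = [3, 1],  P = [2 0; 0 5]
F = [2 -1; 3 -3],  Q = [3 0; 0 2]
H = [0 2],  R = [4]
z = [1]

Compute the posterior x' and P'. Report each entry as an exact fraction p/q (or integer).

x' = [11/4, 7/12]
P' = [109/22 9/22; 9/22 65/66]

x̄ = F·x = [5, 6]
P̄ = F·P·Fᵀ + Q = [16 27; 27 65]
y = z − H·x̄ = [-11]
S = H·P̄·Hᵀ + R = [264]
K = P̄·Hᵀ·S⁻¹ = [9/44; 65/132]
x' = x̄ + K·y = [11/4, 7/12]
P' = (I − K·H)·P̄ = [109/22 9/22; 9/22 65/66]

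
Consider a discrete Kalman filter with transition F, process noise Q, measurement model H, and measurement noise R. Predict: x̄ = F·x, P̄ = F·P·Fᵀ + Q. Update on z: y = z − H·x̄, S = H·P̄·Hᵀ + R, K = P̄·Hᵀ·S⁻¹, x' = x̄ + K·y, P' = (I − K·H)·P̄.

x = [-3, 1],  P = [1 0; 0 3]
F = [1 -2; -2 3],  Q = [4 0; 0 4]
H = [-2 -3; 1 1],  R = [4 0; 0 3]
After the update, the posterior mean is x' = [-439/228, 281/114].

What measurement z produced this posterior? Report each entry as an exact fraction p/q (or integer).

x̄ = F·x = [-5, 9]
P̄ = F·P·Fᵀ + Q = [17 -20; -20 35]
S = H·P̄·Hᵀ + R = [147 -39; -39 15]
K = P̄·Hᵀ·S⁻¹ = [91/228 191/228; -65/114 -55/114]
x' − x̄ = [701/228, -745/114] = K·y
y = (KᵀK)⁻¹·Kᵀ·(x' − x̄) = [14, -3]
z = y + H·x̄ = [14, -3] + [-17, 4] = [-3, 1]

z = [-3, 1]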